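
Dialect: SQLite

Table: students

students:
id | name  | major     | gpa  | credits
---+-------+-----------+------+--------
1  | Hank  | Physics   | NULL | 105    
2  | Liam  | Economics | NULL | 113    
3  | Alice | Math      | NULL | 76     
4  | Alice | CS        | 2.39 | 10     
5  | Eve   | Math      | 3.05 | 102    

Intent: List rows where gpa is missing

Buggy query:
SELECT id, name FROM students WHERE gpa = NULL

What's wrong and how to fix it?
Bug: Comparing to NULL with '=' never matches; NULL = NULL is unknown, not true

Fix: Use IS NULL to test for NULL

Corrected query:
SELECT id, name FROM students WHERE gpa IS NULL

Result:
id | name 
---+------
1  | Hank 
2  | Liam 
3  | Alice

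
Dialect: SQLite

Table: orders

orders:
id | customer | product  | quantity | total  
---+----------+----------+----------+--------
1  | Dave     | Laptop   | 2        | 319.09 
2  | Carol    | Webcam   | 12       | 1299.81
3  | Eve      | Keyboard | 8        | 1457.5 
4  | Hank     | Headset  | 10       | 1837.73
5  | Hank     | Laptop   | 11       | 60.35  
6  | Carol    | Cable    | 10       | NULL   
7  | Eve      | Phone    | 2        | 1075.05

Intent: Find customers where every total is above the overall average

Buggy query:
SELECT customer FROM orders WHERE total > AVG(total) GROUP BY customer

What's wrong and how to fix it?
Bug: WHERE evaluates per row before aggregation, so AVG() is unavailable

Fix: Compute the overall average in a scalar subquery and compare each group's MIN against it in HAVING

Corrected query:
SELECT customer FROM orders GROUP BY customer HAVING MIN(total) > (SELECT AVG(total) FROM orders)

Result:
customer
--------
Carol   
Eve     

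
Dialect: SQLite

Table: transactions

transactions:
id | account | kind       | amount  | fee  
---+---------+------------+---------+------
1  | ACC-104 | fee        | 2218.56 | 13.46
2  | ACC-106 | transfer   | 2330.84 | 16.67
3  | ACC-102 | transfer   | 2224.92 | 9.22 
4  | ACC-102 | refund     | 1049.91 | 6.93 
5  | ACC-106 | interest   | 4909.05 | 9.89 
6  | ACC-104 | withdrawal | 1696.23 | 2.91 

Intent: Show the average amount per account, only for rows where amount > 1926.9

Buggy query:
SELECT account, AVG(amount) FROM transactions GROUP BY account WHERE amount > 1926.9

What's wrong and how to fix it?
Bug: WHERE cannot follow GROUP BY

Fix: Move the WHERE clause before GROUP BY

Corrected query:
SELECT account, AVG(amount) FROM transactions WHERE amount > 1926.9 GROUP BY account

Result:
account | AVG(amount)
--------+------------
ACC-102 | 2224.92    
ACC-104 | 2218.56    
ACC-106 | 3619.945   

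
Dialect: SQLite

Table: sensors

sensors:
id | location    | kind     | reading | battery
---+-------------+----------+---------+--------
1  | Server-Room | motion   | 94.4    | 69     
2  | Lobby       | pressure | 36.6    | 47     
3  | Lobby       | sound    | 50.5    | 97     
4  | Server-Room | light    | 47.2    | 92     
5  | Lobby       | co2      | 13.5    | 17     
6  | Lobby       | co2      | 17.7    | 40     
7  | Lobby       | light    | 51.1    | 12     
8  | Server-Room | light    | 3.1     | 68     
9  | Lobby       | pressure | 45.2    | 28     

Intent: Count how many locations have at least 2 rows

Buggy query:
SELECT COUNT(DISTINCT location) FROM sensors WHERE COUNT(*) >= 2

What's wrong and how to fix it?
Bug: WHERE filters individual rows, not groups, so a group-level COUNT is invalid there

Fix: Use a subquery that GROUPs and filters with HAVING, then count its rows

Corrected query:
SELECT COUNT(*) FROM (SELECT location FROM sensors GROUP BY location HAVING COUNT(*) >= 2)

Result:
COUNT(*)
--------
2       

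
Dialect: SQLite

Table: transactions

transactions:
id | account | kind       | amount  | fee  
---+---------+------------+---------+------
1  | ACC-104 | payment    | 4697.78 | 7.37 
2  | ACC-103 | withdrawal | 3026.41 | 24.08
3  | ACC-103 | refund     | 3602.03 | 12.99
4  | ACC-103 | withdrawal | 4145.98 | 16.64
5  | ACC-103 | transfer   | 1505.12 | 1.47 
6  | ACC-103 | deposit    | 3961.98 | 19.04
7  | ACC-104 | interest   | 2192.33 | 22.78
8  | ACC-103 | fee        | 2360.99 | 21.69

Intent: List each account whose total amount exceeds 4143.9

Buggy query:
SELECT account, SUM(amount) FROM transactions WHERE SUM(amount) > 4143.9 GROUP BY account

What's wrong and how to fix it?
Bug: Aggregate functions cannot appear in a WHERE clause

Fix: Move the aggregate condition to a HAVING clause

Corrected query:
SELECT account, SUM(amount) FROM transactions GROUP BY account HAVING SUM(amount) > 4143.9

Result:
account | SUM(amount)
--------+------------
ACC-103 | 18602.51   
ACC-104 | 6890.11    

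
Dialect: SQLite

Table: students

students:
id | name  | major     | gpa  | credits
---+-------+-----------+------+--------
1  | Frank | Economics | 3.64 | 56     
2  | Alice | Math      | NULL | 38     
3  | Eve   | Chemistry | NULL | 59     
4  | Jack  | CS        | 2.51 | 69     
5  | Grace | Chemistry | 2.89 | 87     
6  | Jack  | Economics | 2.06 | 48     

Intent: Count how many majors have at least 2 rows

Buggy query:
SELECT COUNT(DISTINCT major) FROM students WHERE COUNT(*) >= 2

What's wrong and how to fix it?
Bug: COUNT(*) cannot appear in WHERE; the per-group count doesn't exist yet

Fix: Use a subquery that GROUPs and filters with HAVING, then count its rows

Corrected query:
SELECT COUNT(*) FROM (SELECT major FROM students GROUP BY major HAVING COUNT(*) >= 2)

Result:
COUNT(*)
--------
2       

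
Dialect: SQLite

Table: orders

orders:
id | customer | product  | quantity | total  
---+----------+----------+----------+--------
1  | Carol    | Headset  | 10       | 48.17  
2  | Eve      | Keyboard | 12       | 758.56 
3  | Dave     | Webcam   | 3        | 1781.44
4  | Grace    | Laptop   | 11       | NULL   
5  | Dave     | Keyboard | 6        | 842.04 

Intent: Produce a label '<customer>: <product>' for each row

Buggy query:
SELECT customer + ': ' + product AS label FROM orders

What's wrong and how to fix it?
Bug: SQLite uses || for string concatenation; + coerces text to numbers (yielding 0)

Fix: Use the || operator for string concatenation

Corrected query:
SELECT customer || ': ' || product AS label FROM orders

Result:
label         
--------------
Carol: Headset
Eve: Keyboard 
Dave: Webcam  
Grace: Laptop 
Dave: Keyboard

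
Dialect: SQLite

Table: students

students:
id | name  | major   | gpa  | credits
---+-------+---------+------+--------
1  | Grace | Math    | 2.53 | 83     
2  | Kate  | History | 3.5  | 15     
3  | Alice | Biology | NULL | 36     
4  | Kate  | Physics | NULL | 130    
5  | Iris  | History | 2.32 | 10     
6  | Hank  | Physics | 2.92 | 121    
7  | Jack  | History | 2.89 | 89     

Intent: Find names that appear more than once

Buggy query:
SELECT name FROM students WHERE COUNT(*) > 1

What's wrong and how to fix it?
Bug: COUNT(*) is an aggregate and cannot be used in WHERE

Fix: Group first, then use HAVING for the count condition

Corrected query:
SELECT name FROM students GROUP BY name HAVING COUNT(*) > 1

Result:
name
----
Kate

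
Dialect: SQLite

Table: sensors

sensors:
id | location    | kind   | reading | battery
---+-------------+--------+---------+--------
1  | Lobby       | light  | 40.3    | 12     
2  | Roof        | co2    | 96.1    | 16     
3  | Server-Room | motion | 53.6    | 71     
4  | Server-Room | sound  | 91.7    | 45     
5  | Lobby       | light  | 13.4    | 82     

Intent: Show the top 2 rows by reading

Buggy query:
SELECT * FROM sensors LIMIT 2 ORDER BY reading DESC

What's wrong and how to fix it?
Bug: LIMIT must come after ORDER BY

Fix: Swap the clauses: ORDER BY first, then LIMIT

Corrected query:
SELECT * FROM sensors ORDER BY reading DESC LIMIT 2

Result:
id | location    | kind  | reading | battery
---+-------------+-------+---------+--------
2  | Roof        | co2   | 96.1    | 16     
4  | Server-Room | sound | 91.7    | 45     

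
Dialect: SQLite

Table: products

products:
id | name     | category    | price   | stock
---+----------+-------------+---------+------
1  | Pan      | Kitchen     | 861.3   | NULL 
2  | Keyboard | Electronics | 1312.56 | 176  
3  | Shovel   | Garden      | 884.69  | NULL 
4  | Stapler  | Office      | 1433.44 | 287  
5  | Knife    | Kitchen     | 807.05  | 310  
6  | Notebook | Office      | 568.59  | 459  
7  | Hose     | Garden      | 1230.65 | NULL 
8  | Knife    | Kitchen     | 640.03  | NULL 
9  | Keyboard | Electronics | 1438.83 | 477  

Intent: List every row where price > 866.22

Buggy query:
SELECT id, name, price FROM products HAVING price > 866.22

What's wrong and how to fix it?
Bug: This is a non-aggregate query (no GROUP BY, no aggregates), so in SQLite the HAVING clause is invalid here; a row-level condition belongs in WHERE

Fix: Replace HAVING with WHERE since the condition applies to individual rows

Corrected query:
SELECT id, name, price FROM products WHERE price > 866.22

Result:
id | name     | price  
---+----------+--------
2  | Keyboard | 1312.56
3  | Shovel   | 884.69 
4  | Stapler  | 1433.44
7  | Hose     | 1230.65
9  | Keyboard | 1438.83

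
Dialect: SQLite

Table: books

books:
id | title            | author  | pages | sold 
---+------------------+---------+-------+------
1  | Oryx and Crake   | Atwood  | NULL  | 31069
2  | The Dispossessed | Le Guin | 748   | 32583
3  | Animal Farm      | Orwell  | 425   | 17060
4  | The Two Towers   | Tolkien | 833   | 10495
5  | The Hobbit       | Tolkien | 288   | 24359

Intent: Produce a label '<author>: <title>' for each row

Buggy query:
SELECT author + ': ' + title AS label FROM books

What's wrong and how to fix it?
Bug: '+' is numeric addition; on text columns SQLite converts them to 0 instead of concatenating

Fix: Replace + with || to concatenate text

Corrected query:
SELECT author || ': ' || title AS label FROM books

Result:
label                    
-------------------------
Atwood: Oryx and Crake   
Le Guin: The Dispossessed
Orwell: Animal Farm      
Tolkien: The Two Towers  
Tolkien: The Hobbit      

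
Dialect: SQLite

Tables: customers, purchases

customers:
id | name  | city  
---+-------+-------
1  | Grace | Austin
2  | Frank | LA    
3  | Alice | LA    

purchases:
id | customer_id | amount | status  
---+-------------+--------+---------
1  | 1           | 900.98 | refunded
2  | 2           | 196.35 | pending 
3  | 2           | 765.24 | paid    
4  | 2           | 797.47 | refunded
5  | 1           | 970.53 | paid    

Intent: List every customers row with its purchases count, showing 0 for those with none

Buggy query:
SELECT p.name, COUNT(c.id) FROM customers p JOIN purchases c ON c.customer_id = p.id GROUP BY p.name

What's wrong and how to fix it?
Bug: INNER JOIN drops customers rows that have no matching purchases rows

Fix: Switch to LEFT JOIN to retain unmatched parent rows

Corrected query:
SELECT p.name, COUNT(c.id) FROM customers p LEFT JOIN purchases c ON c.customer_id = p.id GROUP BY p.name

Result:
name  | COUNT(c.id)
------+------------
Alice | 0          
Frank | 3          
Grace | 2          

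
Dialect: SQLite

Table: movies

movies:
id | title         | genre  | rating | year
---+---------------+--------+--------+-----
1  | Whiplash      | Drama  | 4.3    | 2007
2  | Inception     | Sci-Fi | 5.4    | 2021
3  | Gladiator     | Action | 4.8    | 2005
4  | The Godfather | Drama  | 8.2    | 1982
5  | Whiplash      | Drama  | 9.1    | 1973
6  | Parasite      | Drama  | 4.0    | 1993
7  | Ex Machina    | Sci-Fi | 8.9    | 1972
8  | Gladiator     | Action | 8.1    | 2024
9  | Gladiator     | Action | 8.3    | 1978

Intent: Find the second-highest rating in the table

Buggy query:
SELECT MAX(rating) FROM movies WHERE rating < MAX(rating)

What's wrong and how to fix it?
Bug: The inner MAX is an aggregate inside WHERE, which is not allowed

Fix: Compute the overall MAX in a subquery, then take MAX of rows below it

Corrected query:
SELECT MAX(rating) FROM movies WHERE rating < (SELECT MAX(rating) FROM movies)

Result:
MAX(rating)
-----------
8.9        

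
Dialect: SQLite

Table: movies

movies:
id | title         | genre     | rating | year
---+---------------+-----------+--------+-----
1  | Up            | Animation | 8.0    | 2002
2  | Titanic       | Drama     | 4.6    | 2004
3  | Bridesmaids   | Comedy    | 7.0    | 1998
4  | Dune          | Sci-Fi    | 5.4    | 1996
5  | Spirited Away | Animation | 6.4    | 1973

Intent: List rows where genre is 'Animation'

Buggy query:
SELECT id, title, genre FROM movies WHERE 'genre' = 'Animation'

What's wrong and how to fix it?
Bug: Single quotes denote string literals in SQL; the column name is being compared as a constant string

Fix: Reference the column as genre without single quotes

Corrected query:
SELECT id, title, genre FROM movies WHERE genre = 'Animation'

Result:
id | title         | genre    
---+---------------+----------
1  | Up            | Animation
5  | Spirited Away | Animation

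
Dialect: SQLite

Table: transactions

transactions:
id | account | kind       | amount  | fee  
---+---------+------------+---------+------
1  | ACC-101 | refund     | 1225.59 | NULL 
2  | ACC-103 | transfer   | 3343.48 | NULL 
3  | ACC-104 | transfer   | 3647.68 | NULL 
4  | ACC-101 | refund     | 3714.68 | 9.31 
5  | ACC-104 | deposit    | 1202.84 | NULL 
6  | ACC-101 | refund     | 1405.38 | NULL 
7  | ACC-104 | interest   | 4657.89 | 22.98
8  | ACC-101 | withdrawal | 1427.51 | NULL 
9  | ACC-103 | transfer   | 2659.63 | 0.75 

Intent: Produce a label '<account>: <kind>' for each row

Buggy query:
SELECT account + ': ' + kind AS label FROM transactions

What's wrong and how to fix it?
Bug: SQLite uses || for string concatenation; + coerces text to numbers (yielding 0)

Fix: Replace + with || to concatenate text

Corrected query:
SELECT account || ': ' || kind AS label FROM transactions

Result:
label              
-------------------
ACC-101: refund    
ACC-103: transfer  
ACC-104: transfer  
ACC-101: refund    
ACC-104: deposit   
ACC-101: refund    
ACC-104: interest  
ACC-101: withdrawal
ACC-103: transfer  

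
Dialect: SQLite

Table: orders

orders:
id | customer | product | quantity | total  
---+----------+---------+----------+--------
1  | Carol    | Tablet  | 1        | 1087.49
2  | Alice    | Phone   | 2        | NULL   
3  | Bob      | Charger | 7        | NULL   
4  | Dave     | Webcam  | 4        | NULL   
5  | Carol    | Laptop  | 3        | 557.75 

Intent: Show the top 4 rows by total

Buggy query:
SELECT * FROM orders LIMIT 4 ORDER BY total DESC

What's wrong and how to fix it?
Bug: ORDER BY cannot follow LIMIT; LIMIT is the final clause

Fix: Swap the clauses: ORDER BY first, then LIMIT

Corrected query:
SELECT * FROM orders ORDER BY total DESC LIMIT 4

Result:
id | customer | product | quantity | total  
---+----------+---------+----------+--------
1  | Carol    | Tablet  | 1        | 1087.49
5  | Carol    | Laptop  | 3        | 557.75 
2  | Alice    | Phone   | 2        | NULL   
3  | Bob      | Charger | 7        | NULL   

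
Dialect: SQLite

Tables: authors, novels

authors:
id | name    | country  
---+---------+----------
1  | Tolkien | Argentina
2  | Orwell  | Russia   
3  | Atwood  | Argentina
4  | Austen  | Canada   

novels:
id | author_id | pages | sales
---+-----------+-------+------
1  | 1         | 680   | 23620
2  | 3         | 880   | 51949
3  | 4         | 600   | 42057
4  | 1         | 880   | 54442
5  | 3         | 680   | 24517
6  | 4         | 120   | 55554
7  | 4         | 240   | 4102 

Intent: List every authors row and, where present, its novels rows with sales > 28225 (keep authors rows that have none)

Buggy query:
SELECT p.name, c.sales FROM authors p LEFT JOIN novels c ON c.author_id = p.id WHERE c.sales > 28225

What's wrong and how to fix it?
Bug: Filtering c.sales in WHERE discards the NULL rows produced by LEFT JOIN, turning it into an inner join

Fix: Put 'c.sales > 28225' in the JOIN's ON clause instead of WHERE

Corrected query:
SELECT p.name, c.sales FROM authors p LEFT JOIN novels c ON c.author_id = p.id AND c.sales > 28225

Result:
name    | sales
--------+------
Tolkien | 54442
Orwell  | NULL 
Atwood  | 51949
Austen  | 42057
Austen  | 55554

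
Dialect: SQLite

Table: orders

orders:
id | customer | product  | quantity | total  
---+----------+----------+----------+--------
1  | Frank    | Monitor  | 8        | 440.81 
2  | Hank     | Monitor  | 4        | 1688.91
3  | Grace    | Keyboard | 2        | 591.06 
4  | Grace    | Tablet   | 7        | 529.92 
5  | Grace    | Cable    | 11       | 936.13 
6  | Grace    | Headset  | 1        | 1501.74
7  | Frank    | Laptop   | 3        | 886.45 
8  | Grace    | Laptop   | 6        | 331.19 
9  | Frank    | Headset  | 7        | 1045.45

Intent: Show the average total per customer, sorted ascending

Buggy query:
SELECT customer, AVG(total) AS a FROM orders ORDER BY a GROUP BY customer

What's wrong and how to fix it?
Bug: GROUP BY must precede ORDER BY

Fix: Move ORDER BY to the end, after GROUP BY

Corrected query:
SELECT customer, AVG(total) AS a FROM orders GROUP BY customer ORDER BY a

Result:
customer | a         
---------+-----------
Grace    | 778.008   
Frank    | 790.903333
Hank     | 1688.91   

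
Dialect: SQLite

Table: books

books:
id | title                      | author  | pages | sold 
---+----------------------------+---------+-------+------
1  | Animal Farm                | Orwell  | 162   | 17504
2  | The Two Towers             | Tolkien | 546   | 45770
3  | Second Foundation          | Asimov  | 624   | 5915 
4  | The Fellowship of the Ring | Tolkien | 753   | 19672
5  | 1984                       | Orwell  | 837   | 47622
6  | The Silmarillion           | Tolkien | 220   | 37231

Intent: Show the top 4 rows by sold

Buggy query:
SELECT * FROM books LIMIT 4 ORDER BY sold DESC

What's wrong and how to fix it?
Bug: ORDER BY cannot follow LIMIT; LIMIT is the final clause

Fix: Swap the clauses: ORDER BY first, then LIMIT

Corrected query:
SELECT * FROM books ORDER BY sold DESC LIMIT 4

Result:
id | title                      | author  | pages | sold 
---+----------------------------+---------+-------+------
5  | 1984                       | Orwell  | 837   | 47622
2  | The Two Towers             | Tolkien | 546   | 45770
6  | The Silmarillion           | Tolkien | 220   | 37231
4  | The Fellowship of the Ring | Tolkien | 753   | 19672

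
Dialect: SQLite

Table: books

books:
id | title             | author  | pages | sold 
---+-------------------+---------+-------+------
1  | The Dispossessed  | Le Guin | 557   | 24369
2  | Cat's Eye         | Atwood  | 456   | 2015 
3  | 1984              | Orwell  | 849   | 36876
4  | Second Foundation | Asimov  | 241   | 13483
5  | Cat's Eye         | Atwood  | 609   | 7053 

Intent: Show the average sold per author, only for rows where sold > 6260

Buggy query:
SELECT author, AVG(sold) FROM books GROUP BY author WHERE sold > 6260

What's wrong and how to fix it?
Bug: WHERE cannot follow GROUP BY

Fix: Move the WHERE clause before GROUP BY

Corrected query:
SELECT author, AVG(sold) FROM books WHERE sold > 6260 GROUP BY author

Result:
author  | AVG(sold)
--------+----------
Asimov  | 13483    
Atwood  | 7053     
Le Guin | 24369    
Orwell  | 36876    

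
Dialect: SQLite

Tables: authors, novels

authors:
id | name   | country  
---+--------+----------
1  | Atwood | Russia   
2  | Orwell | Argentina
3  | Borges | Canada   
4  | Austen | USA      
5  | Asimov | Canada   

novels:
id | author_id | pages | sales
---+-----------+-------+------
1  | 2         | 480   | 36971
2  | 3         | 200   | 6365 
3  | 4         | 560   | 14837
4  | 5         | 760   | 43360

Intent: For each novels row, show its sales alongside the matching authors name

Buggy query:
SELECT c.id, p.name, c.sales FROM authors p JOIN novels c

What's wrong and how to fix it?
Bug: JOIN with no ON clause produces a cartesian product; every novels row pairs with every authors row

Fix: Add ON c.author_id = p.id to the JOIN

Corrected query:
SELECT c.id, p.name, c.sales FROM authors p JOIN novels c ON c.author_id = p.id

Result:
id | name   | sales
---+--------+------
1  | Orwell | 36971
2  | Borges | 6365 
3  | Austen | 14837
4  | Asimov | 43360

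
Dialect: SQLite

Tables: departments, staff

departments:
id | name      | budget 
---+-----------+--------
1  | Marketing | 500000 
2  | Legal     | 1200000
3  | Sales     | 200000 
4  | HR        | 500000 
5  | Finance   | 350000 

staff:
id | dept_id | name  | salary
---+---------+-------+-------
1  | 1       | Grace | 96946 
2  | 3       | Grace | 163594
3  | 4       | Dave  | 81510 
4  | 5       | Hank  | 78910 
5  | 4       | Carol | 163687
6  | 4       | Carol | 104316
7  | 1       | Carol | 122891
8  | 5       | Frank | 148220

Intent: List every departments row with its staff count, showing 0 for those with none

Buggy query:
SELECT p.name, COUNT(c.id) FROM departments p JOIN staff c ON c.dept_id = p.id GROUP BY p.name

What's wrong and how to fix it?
Bug: An inner join excludes parents with zero children

Fix: Use LEFT JOIN so parents without children still appear (COUNT(c.id) gives 0)

Corrected query:
SELECT p.name, COUNT(c.id) FROM departments p LEFT JOIN staff c ON c.dept_id = p.id GROUP BY p.name

Result:
name      | COUNT(c.id)
----------+------------
Finance   | 2          
HR        | 3          
Legal     | 0          
Marketing | 2          
Sales     | 1          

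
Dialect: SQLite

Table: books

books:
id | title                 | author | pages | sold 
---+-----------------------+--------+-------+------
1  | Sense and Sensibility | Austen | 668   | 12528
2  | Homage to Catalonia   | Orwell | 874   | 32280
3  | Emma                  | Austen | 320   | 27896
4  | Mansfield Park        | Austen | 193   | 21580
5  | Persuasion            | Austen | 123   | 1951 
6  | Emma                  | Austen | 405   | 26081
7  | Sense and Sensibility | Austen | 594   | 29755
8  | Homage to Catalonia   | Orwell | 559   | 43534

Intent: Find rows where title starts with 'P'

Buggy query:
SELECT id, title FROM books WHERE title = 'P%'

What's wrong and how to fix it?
Bug: '=' compares the literal string including the % character; pattern matching needs LIKE

Fix: Replace '=' with LIKE so 'P%' is treated as a pattern

Corrected query:
SELECT id, title FROM books WHERE title LIKE 'P%'

Result:
id | title     
---+-----------
5  | Persuasion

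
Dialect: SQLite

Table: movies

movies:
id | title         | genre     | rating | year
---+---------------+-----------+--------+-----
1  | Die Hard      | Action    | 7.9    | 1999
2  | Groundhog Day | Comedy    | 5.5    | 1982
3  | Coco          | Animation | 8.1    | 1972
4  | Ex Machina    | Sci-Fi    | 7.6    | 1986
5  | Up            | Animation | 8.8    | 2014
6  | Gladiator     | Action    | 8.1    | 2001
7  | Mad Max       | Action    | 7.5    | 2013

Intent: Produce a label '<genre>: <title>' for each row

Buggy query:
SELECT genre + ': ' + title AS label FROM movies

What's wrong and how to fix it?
Bug: '+' is numeric addition; on text columns SQLite converts them to 0 instead of concatenating

Fix: Replace + with || to concatenate text

Corrected query:
SELECT genre || ': ' || title AS label FROM movies

Result:
label                
---------------------
Action: Die Hard     
Comedy: Groundhog Day
Animation: Coco      
Sci-Fi: Ex Machina   
Animation: Up        
Action: Gladiator    
Action: Mad Max      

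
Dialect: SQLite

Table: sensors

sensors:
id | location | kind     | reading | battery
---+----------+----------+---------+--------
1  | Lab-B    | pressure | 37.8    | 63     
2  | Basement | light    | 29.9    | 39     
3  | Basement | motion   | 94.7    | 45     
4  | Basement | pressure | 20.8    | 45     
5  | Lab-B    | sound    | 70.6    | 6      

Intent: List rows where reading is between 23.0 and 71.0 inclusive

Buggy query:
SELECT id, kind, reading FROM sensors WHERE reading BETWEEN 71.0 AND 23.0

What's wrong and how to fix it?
Bug: BETWEEN expects the lower bound first; with 71.0 AND 23.0 the range is empty

Fix: Swap the bounds so the smaller value comes first

Corrected query:
SELECT id, kind, reading FROM sensors WHERE reading BETWEEN 23.0 AND 71.0

Result:
id | kind     | reading
---+----------+--------
1  | pressure | 37.8   
2  | light    | 29.9   
5  | sound    | 70.6   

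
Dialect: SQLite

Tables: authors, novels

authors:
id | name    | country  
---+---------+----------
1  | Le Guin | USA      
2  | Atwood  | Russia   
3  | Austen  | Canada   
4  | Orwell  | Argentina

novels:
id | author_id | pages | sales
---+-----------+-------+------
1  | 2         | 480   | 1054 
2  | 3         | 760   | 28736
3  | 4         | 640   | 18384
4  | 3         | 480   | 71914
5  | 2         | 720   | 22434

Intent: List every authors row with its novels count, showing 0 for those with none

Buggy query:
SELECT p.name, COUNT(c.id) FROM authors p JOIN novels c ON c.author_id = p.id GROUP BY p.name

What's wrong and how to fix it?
Bug: An inner join excludes parents with zero children

Fix: Use LEFT JOIN so parents without children still appear (COUNT(c.id) gives 0)

Corrected query:
SELECT p.name, COUNT(c.id) FROM authors p LEFT JOIN novels c ON c.author_id = p.id GROUP BY p.name

Result:
name    | COUNT(c.id)
--------+------------
Atwood  | 2          
Austen  | 2          
Le Guin | 0          
Orwell  | 1          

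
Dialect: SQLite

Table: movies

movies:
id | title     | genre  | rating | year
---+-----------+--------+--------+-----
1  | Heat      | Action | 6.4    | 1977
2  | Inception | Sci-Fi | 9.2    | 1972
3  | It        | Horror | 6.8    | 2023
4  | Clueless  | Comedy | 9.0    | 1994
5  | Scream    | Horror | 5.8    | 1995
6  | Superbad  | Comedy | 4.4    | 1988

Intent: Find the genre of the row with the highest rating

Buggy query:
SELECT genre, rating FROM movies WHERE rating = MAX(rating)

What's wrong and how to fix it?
Bug: MAX(rating) is an aggregate and cannot be used directly in WHERE

Fix: Use a subquery: WHERE rating = (SELECT MAX(rating) FROM movies)

Corrected query:
SELECT genre, rating FROM movies WHERE rating = (SELECT MAX(rating) FROM movies)

Result:
genre  | rating
-------+-------
Sci-Fi | 9.2   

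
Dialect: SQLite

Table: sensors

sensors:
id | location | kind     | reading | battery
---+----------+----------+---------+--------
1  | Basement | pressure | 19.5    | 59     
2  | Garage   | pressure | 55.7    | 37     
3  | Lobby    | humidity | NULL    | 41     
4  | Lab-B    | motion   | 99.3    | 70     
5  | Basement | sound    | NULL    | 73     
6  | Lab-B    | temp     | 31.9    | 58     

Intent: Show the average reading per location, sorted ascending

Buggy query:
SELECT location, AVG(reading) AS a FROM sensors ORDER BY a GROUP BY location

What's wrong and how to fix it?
Bug: GROUP BY must precede ORDER BY

Fix: Reorder: SELECT … FROM … GROUP BY … ORDER BY …

Corrected query:
SELECT location, AVG(reading) AS a FROM sensors GROUP BY location ORDER BY a

Result:
location | a   
---------+-----
Lobby    | NULL
Basement | 19.5
Garage   | 55.7
Lab-B    | 65.6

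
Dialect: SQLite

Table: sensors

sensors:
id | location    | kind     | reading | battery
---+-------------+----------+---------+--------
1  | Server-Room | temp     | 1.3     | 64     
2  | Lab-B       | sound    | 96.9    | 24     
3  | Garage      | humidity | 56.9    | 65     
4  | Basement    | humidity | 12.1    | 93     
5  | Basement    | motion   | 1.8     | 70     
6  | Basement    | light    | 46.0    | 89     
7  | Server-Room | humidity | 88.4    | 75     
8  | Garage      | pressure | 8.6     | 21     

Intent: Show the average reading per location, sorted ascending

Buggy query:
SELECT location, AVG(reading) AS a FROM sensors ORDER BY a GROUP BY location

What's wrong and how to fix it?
Bug: GROUP BY must precede ORDER BY

Fix: Reorder: SELECT … FROM … GROUP BY … ORDER BY …

Corrected query:
SELECT location, AVG(reading) AS a FROM sensors GROUP BY location ORDER BY a

Result:
location    | a        
------------+----------
Basement    | 19.966667
Garage      | 32.75    
Server-Room | 44.85    
Lab-B       | 96.9     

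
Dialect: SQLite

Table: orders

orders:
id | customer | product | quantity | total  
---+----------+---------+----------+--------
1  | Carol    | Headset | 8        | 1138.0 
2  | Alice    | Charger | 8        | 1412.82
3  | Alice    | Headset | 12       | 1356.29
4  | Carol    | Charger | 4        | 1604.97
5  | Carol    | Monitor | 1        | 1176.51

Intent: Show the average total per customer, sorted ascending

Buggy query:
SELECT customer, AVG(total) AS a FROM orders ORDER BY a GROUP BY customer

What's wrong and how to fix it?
Bug: GROUP BY must precede ORDER BY

Fix: Move ORDER BY to the end, after GROUP BY

Corrected query:
SELECT customer, AVG(total) AS a FROM orders GROUP BY customer ORDER BY a

Result:
customer | a          
---------+------------
Carol    | 1306.493333
Alice    | 1384.555   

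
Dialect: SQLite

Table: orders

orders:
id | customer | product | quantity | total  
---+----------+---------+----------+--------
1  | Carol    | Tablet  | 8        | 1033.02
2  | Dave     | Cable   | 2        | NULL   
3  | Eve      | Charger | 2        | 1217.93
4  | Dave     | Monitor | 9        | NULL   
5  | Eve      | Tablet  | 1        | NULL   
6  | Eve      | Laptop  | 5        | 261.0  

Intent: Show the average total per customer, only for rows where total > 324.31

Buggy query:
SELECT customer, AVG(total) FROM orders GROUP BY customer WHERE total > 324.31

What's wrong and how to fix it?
Bug: WHERE cannot follow GROUP BY

Fix: Place WHERE between FROM and GROUP BY

Corrected query:
SELECT customer, AVG(total) FROM orders WHERE total > 324.31 GROUP BY customer

Result:
customer | AVG(total)
---------+-----------
Carol    | 1033.02   
Eve      | 1217.93   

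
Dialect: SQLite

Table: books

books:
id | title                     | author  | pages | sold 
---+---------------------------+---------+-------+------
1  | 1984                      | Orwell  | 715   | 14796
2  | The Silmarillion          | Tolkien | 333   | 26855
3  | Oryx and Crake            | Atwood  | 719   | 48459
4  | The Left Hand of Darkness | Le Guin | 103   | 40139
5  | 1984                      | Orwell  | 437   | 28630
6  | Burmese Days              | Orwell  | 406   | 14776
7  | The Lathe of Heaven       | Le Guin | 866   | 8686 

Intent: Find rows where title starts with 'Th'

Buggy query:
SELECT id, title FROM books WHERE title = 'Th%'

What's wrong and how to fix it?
Bug: Wildcards only work with LIKE; '=' treats '%' as a literal character

Fix: Replace '=' with LIKE so 'Th%' is treated as a pattern

Corrected query:
SELECT id, title FROM books WHERE title LIKE 'Th%'

Result:
id | title                    
---+--------------------------
2  | The Silmarillion         
4  | The Left Hand of Darkness
7  | The Lathe of Heaven      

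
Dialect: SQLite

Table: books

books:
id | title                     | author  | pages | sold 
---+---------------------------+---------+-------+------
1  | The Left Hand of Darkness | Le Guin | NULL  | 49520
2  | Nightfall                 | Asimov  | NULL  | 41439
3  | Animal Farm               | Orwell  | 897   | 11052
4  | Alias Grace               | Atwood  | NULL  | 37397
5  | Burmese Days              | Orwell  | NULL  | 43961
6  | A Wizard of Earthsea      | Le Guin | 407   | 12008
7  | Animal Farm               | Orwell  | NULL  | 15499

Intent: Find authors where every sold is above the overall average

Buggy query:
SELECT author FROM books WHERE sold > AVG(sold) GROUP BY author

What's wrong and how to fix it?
Bug: AVG() is an aggregate; it can't sit directly in WHERE

Fix: Compute the overall average in a scalar subquery and compare each group's MIN against it in HAVING

Corrected query:
SELECT author FROM books GROUP BY author HAVING MIN(sold) > (SELECT AVG(sold) FROM books)

Result:
author
------
Asimov
Atwood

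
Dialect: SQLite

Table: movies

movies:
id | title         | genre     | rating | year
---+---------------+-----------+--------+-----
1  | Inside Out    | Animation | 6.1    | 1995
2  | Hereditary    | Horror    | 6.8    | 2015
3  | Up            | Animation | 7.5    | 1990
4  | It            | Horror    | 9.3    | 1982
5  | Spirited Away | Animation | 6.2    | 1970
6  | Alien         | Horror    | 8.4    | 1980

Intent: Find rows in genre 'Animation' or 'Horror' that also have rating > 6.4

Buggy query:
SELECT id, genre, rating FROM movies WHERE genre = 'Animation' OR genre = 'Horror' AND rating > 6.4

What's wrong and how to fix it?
Bug: AND binds tighter than OR, so this parses as genre = 'Animation' OR (genre = 'Horror' AND rating > 6.4)

Fix: Add parentheses around the OR so the AND applies to both alternatives

Corrected query:
SELECT id, genre, rating FROM movies WHERE (genre = 'Animation' OR genre = 'Horror') AND rating > 6.4

Result:
id | genre     | rating
---+-----------+-------
2  | Horror    | 6.8   
3  | Animation | 7.5   
4  | Horror    | 9.3   
6  | Horror    | 8.4   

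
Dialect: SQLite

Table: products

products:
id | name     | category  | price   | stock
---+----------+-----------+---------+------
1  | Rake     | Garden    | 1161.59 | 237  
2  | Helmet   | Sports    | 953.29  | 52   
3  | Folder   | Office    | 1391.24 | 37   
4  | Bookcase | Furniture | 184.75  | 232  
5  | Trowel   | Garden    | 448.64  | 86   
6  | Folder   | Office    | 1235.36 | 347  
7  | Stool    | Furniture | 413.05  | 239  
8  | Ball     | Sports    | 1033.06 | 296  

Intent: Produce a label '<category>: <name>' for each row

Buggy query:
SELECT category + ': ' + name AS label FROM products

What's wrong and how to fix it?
Bug: SQLite uses || for string concatenation; + coerces text to numbers (yielding 0)

Fix: Use the || operator for string concatenation

Corrected query:
SELECT category || ': ' || name AS label FROM products

Result:
label              
-------------------
Garden: Rake       
Sports: Helmet     
Office: Folder     
Furniture: Bookcase
Garden: Trowel     
Office: Folder     
Furniture: Stool   
Sports: Ball       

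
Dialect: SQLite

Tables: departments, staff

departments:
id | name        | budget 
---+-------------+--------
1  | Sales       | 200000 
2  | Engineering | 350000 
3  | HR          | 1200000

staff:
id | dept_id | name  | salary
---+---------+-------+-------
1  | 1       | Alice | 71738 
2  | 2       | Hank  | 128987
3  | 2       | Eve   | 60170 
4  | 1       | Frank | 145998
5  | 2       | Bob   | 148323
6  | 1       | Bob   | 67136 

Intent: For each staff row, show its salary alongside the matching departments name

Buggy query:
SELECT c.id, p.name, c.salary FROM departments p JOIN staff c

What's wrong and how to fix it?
Bug: Missing join condition: each staff row is matched to all departments rows instead of just its own

Fix: Add ON c.dept_id = p.id to the JOIN

Corrected query:
SELECT c.id, p.name, c.salary FROM departments p JOIN staff c ON c.dept_id = p.id

Result:
id | name        | salary
---+-------------+-------
1  | Sales       | 71738 
2  | Engineering | 128987
3  | Engineering | 60170 
4  | Sales       | 145998
5  | Engineering | 148323
6  | Sales       | 67136 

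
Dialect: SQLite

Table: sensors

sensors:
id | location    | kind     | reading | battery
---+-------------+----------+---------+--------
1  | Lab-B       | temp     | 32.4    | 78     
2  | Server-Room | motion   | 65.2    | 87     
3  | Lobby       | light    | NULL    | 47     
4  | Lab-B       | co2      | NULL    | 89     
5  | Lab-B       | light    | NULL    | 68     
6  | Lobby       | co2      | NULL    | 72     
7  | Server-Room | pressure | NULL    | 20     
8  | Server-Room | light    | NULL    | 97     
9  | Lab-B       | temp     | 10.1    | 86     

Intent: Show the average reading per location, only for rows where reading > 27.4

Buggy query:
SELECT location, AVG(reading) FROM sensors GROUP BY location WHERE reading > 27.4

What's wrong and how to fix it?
Bug: WHERE cannot follow GROUP BY

Fix: Place WHERE between FROM and GROUP BY

Corrected query:
SELECT location, AVG(reading) FROM sensors WHERE reading > 27.4 GROUP BY location

Result:
location    | AVG(reading)
------------+-------------
Lab-B       | 32.4        
Server-Room | 65.2        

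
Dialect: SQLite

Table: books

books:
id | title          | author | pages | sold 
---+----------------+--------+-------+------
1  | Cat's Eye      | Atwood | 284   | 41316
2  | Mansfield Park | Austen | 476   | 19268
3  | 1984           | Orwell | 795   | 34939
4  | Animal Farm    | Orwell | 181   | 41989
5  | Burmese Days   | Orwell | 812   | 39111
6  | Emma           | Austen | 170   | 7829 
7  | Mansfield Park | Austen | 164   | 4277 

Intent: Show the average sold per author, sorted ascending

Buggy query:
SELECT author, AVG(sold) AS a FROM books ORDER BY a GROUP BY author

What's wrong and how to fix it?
Bug: GROUP BY must precede ORDER BY

Fix: Reorder: SELECT … FROM … GROUP BY … ORDER BY …

Corrected query:
SELECT author, AVG(sold) AS a FROM books GROUP BY author ORDER BY a

Result:
author | a           
-------+-------------
Austen | 10458       
Orwell | 38679.666667
Atwood | 41316       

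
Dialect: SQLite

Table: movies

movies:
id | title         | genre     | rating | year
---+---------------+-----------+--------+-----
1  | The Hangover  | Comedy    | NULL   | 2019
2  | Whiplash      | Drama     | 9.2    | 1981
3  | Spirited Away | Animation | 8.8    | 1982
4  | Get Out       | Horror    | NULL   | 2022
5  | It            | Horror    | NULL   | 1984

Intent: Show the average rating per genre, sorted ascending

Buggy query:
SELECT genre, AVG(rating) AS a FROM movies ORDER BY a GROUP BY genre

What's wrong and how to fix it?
Bug: ORDER BY appears before GROUP BY; SQL clause order requires GROUP BY first

Fix: Reorder: SELECT … FROM … GROUP BY … ORDER BY …

Corrected query:
SELECT genre, AVG(rating) AS a FROM movies GROUP BY genre ORDER BY a

Result:
genre     | a   
----------+-----
Comedy    | NULL
Horror    | NULL
Animation | 8.8 
Drama     | 9.2 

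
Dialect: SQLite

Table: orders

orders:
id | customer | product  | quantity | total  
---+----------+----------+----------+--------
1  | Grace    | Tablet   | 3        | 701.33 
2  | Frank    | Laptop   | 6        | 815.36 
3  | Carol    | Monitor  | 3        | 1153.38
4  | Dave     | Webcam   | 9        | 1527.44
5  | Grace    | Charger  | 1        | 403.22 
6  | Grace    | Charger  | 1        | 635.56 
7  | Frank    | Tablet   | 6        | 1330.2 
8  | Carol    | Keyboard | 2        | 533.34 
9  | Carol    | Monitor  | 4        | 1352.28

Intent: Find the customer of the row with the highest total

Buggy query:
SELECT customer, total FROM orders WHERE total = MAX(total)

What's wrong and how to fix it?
Bug: WHERE is evaluated per row; an aggregate over the whole table isn't defined there

Fix: Wrap MAX in a scalar subquery so WHERE compares against a single value

Corrected query:
SELECT customer, total FROM orders WHERE total = (SELECT MAX(total) FROM orders)

Result:
customer | total  
---------+--------
Dave     | 1527.44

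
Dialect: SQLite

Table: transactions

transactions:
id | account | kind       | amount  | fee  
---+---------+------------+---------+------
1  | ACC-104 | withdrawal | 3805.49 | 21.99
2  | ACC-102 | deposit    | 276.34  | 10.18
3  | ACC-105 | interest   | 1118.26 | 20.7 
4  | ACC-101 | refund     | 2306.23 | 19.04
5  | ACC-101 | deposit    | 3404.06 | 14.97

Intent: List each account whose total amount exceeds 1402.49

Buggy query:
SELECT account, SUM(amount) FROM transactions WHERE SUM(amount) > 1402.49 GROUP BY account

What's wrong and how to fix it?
Bug: Aggregate functions cannot appear in a WHERE clause

Fix: Use HAVING (which filters groups after aggregation) instead of WHERE

Corrected query:
SELECT account, SUM(amount) FROM transactions GROUP BY account HAVING SUM(amount) > 1402.49

Result:
account | SUM(amount)
--------+------------
ACC-101 | 5710.29    
ACC-104 | 3805.49    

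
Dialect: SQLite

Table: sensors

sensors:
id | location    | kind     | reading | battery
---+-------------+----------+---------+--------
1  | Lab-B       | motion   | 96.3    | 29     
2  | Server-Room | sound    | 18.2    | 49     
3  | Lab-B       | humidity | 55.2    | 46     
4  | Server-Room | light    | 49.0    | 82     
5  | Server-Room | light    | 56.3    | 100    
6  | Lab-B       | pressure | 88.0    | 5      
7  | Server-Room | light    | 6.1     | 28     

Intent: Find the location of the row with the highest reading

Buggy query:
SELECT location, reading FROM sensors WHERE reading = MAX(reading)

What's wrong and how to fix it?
Bug: MAX(reading) is an aggregate and cannot be used directly in WHERE

Fix: Use a subquery: WHERE reading = (SELECT MAX(reading) FROM sensors)

Corrected query:
SELECT location, reading FROM sensors WHERE reading = (SELECT MAX(reading) FROM sensors)

Result:
location | reading
---------+--------
Lab-B    | 96.3   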